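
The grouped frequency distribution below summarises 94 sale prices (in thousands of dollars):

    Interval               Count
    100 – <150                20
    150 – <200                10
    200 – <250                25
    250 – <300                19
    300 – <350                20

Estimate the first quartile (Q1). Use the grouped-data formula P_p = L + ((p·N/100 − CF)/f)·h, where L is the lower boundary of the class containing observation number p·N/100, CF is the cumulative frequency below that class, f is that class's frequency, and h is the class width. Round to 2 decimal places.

N = 94; target position k = 25/100 · 94 = 23.5.
Cumulative frequencies: 20, 30, 55, 74, 94.
Observation 23.5 falls in the class 150 – <200.
L = 150, CF = 20, f = 10, h = 50.
P25 = 150 + ((23.5 − 20)/10)·50 = 150 + 17.5 = 167.5.

167.50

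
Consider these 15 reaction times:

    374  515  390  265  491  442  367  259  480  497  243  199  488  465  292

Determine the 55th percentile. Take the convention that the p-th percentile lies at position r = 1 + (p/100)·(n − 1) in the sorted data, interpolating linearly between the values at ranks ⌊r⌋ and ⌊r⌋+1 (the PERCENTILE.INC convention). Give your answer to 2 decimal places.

Sorted: 199, 243, 259, 265, 292, 367, 374, 390, 442, 465, 480, 488, 491, 497, 515.
n = 15.
r = 1 + (55/100)·(15 − 1) = 1 + 7.7 = 8.7.
Rank 8 is 390 and rank 9 is 442.
Interpolate: 390 + 0.7·(442 − 390) = 390 + 0.7·52 = 426.4.

426.40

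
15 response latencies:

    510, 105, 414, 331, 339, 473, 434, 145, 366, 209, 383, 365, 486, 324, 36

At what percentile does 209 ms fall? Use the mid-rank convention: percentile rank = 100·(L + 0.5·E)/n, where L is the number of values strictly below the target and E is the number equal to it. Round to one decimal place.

23.3

Sorted: 36, 105, 145, 209, 324, 331, 339, 365, 366, 383, 414, 434, 473, 486, 510.
Count below 209: L = 3; count equal: E = 1; n = 15.
Percentile rank = 100·(3 + 0.5·1)/15 = 100·3.5/15 = 23.33.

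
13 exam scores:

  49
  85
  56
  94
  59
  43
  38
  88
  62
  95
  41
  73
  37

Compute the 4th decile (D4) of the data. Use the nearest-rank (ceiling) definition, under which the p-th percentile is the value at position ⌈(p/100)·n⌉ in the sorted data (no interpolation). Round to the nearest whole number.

56

Sorted: 37, 38, 41, 43, 49, 56, 59, 62, 73, 85, 88, 94, 95.
n = 13.
Position = ⌈40/100 · 13⌉ = ⌈5.2⌉ = 6.
The value at rank 6 is 56.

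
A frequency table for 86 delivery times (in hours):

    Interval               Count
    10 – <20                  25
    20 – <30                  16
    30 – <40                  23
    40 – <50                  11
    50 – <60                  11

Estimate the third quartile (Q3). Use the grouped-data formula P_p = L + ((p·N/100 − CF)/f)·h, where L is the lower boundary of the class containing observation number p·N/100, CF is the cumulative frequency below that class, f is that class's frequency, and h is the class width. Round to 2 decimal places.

40.45

N = 86; target position k = 75/100 · 86 = 64.5.
Cumulative frequencies: 25, 41, 64, 75, 86.
Observation 64.5 falls in the class 40 – <50.
L = 40, CF = 64, f = 11, h = 10.
P75 = 40 + ((64.5 − 64)/11)·10 = 40 + 0.454545 = 40.4545.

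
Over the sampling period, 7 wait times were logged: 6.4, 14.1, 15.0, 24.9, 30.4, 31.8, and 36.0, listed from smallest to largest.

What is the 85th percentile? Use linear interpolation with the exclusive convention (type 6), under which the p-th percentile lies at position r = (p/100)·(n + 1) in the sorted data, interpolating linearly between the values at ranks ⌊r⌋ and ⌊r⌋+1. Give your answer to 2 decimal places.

35.16

n = 7.
r = (85/100)·(7 + 1) = 6.8.
Rank 6 is 31.8 and rank 7 is 36.0.
Interpolate: 31.8 + 0.8·(36.0 − 31.8) = 31.8 + 0.8·4.2 = 35.16.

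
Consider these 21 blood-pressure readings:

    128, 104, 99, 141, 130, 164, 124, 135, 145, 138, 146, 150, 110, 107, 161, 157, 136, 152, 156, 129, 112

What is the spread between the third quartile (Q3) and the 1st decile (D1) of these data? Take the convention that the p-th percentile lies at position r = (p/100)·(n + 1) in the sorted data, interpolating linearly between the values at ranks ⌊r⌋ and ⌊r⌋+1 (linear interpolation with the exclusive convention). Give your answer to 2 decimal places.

Sorted: 99, 104, 107, 110, 112, 124, 128, 129, 130, 135, 136, 138, 141, 145, 146, 150, 152, 156, 157, 161, 164.
n = 21.
P10: r = 2.2; ranks 2–3 are 104, 107; interpolating gives 104.6.
P75: r = 16.5; ranks 16–17 are 150, 152; interpolating gives 151.
Difference: 151 − 104.6 = 46.4.

46.40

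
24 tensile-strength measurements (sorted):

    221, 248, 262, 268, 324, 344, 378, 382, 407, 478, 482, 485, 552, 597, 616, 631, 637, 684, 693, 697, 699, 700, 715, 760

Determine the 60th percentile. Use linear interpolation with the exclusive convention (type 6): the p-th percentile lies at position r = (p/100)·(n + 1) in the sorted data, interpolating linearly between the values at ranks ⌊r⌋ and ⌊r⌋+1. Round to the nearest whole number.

n = 24.
r = (60/100)·(24 + 1) = 15.
r is an integer, so P60 is the value at rank 15: 616.

616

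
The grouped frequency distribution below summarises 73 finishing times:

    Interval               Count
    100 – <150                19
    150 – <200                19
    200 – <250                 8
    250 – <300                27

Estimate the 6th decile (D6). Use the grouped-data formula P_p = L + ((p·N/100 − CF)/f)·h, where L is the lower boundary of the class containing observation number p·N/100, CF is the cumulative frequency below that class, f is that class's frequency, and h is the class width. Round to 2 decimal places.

236.25

N = 73; target position k = 60/100 · 73 = 43.8.
Cumulative frequencies: 19, 38, 46, 73.
Observation 43.8 falls in the class 200 – <250.
L = 200, CF = 38, f = 8, h = 50.
P60 = 200 + ((43.8 − 38)/8)·50 = 200 + 36.25 = 236.25.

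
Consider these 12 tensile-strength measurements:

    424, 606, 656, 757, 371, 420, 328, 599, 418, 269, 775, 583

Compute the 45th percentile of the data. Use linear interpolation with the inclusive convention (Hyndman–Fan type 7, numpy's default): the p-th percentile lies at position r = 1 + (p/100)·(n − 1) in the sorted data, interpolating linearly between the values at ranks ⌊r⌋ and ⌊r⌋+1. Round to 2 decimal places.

Sorted: 269, 328, 371, 418, 420, 424, 583, 599, 606, 656, 757, 775.
n = 12.
r = 1 + (45/100)·(12 − 1) = 1 + 4.95 = 5.95.
Rank 5 is 420 and rank 6 is 424.
Interpolate: 420 + 0.95·(424 − 420) = 420 + 0.95·4 = 423.8.

423.80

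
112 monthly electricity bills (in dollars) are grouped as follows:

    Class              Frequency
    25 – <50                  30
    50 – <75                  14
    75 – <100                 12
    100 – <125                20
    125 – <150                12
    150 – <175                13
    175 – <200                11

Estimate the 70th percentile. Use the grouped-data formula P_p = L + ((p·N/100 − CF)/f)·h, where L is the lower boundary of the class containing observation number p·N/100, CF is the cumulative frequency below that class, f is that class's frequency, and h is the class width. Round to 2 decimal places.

N = 112; target position k = 70/100 · 112 = 78.4.
Cumulative frequencies: 30, 44, 56, 76, 88, 101, 112.
Observation 78.4 falls in the class 125 – <150.
L = 125, CF = 76, f = 12, h = 25.
P70 = 125 + ((78.4 − 76)/12)·25 = 125 + 5 = 130.

130.00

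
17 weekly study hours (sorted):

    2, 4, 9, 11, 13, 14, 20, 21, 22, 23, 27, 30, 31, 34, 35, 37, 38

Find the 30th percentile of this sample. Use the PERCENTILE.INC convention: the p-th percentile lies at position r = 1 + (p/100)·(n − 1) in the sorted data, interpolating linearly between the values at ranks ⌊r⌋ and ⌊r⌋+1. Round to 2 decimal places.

13.80

n = 17.
r = 1 + (30/100)·(17 − 1) = 1 + 4.8 = 5.8.
Rank 5 is 13 and rank 6 is 14.
Interpolate: 13 + 0.8·(14 − 13) = 13 + 0.8·1 = 13.8.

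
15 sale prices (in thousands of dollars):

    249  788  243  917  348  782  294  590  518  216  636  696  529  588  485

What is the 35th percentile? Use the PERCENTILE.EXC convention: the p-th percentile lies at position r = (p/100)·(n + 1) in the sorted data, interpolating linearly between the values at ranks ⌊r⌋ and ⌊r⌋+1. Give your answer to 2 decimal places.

Sorted: 216, 243, 249, 294, 348, 485, 518, 529, 588, 590, 636, 696, 782, 788, 917.
n = 15.
r = (35/100)·(15 + 1) = 5.6.
Rank 5 is 348 and rank 6 is 485.
Interpolate: 348 + 0.6·(485 − 348) = 348 + 0.6·137 = 430.2.

430.20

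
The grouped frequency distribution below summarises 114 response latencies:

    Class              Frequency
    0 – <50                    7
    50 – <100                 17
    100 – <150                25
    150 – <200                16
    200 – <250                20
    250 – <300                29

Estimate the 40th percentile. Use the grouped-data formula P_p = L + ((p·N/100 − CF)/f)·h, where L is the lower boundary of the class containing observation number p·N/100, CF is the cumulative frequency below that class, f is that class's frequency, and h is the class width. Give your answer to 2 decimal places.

143.20

N = 114; target position k = 40/100 · 114 = 45.6.
Cumulative frequencies: 7, 24, 49, 65, 85, 114.
Observation 45.6 falls in the class 100 – <150.
L = 100, CF = 24, f = 25, h = 50.
P40 = 100 + ((45.6 − 24)/25)·50 = 100 + 43.2 = 143.2.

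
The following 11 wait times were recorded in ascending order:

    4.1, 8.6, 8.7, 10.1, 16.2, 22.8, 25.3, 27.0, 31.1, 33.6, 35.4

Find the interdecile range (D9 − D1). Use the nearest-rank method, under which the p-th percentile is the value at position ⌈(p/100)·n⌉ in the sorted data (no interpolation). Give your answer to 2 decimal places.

25.00

n = 11.
P10: rank ⌈10/100·11⌉ = 2 → 8.6.
P90: rank ⌈90/100·11⌉ = 10 → 33.6.
Difference: 33.6 − 8.6 = 25.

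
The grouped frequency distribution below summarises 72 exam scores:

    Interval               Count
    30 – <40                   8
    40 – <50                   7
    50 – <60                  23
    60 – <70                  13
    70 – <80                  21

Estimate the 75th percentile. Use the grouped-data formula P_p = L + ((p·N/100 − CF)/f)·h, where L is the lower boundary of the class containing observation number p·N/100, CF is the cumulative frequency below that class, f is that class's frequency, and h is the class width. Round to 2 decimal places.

71.43

N = 72; target position k = 75/100 · 72 = 54.
Cumulative frequencies: 8, 15, 38, 51, 72.
Observation 54 falls in the class 70 – <80.
L = 70, CF = 51, f = 21, h = 10.
P75 = 70 + ((54 − 51)/21)·10 = 70 + 1.42857 = 71.4286.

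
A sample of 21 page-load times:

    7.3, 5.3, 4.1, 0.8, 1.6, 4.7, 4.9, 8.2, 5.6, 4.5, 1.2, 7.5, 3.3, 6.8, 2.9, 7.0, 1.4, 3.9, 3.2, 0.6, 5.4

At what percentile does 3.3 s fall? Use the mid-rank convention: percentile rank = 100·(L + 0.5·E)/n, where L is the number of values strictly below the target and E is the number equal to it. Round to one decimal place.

35.7

Sorted: 0.6, 0.8, 1.2, 1.4, 1.6, 2.9, 3.2, 3.3, 3.9, 4.1, 4.5, 4.7, 4.9, 5.3, 5.4, 5.6, 6.8, 7.0, 7.3, 7.5, 8.2.
Count below 3.3: L = 7; count equal: E = 1; n = 21.
Percentile rank = 100·(7 + 0.5·1)/21 = 100·7.5/21 = 35.71.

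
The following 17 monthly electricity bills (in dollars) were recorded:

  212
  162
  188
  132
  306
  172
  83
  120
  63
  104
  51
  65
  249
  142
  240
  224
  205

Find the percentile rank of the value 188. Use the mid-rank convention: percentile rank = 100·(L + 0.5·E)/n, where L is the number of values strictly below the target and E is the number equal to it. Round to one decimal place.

Sorted: 51, 63, 65, 83, 104, 120, 132, 142, 162, 172, 188, 205, 212, 224, 240, 249, 306.
Count below 188: L = 10; count equal: E = 1; n = 17.
Percentile rank = 100·(10 + 0.5·1)/17 = 100·10.5/17 = 61.76.

61.8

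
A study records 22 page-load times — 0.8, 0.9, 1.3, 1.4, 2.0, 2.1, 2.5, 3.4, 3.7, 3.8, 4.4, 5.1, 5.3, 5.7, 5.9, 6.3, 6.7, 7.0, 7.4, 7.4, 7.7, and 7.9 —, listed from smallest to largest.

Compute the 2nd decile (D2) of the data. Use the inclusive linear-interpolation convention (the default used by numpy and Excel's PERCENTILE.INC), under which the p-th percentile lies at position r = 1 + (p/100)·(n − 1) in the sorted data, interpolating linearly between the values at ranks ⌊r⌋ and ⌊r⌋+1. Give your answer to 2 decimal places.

n = 22.
r = 1 + (20/100)·(22 − 1) = 1 + 4.2 = 5.2.
Rank 5 is 2.0 and rank 6 is 2.1.
Interpolate: 2.0 + 0.2·(2.1 − 2.0) = 2.0 + 0.2·0.1 = 2.02.

2.02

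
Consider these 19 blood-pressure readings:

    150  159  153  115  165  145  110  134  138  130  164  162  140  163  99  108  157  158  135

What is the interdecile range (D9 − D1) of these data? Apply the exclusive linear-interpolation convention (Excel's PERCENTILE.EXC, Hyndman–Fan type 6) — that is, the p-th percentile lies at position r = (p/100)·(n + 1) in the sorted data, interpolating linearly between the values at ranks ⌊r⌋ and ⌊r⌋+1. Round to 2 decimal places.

56.00

Sorted: 99, 108, 110, 115, 130, 134, 135, 138, 140, 145, 150, 153, 157, 158, 159, 162, 163, 164, 165.
n = 19.
P10: r = 2 (integer) → 108.
P90: r = 18 (integer) → 164.
Difference: 164 − 108 = 56.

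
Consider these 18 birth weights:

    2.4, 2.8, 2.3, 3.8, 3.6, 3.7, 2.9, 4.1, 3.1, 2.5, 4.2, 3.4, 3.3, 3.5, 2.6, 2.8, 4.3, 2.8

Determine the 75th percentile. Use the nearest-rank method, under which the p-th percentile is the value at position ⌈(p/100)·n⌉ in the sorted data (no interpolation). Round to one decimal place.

3.7

Sorted: 2.3, 2.4, 2.5, 2.6, 2.8, 2.8, 2.8, 2.9, 3.1, 3.3, 3.4, 3.5, 3.6, 3.7, 3.8, 4.1, 4.2, 4.3.
n = 18.
Position = ⌈75/100 · 18⌉ = ⌈13.5⌉ = 14.
The value at rank 14 is 3.7.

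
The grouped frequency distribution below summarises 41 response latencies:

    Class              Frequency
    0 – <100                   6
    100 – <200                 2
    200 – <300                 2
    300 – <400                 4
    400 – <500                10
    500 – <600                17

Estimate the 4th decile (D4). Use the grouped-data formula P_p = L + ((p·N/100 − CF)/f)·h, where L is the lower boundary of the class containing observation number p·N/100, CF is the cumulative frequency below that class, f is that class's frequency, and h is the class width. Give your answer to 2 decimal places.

N = 41; target position k = 40/100 · 41 = 16.4.
Cumulative frequencies: 6, 8, 10, 14, 24, 41.
Observation 16.4 falls in the class 400 – <500.
L = 400, CF = 14, f = 10, h = 100.
P40 = 400 + ((16.4 − 14)/10)·100 = 400 + 24 = 424.

424.00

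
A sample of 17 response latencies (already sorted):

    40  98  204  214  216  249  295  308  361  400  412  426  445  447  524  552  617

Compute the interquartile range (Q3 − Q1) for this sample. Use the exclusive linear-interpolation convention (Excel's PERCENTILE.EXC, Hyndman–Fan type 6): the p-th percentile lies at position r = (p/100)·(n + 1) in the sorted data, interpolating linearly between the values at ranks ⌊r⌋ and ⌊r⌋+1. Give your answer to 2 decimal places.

231.00

n = 17.
P25: r = 4.5; ranks 4–5 are 214, 216; interpolating gives 215.
P75: r = 13.5; ranks 13–14 are 445, 447; interpolating gives 446.
Difference: 446 − 215 = 231.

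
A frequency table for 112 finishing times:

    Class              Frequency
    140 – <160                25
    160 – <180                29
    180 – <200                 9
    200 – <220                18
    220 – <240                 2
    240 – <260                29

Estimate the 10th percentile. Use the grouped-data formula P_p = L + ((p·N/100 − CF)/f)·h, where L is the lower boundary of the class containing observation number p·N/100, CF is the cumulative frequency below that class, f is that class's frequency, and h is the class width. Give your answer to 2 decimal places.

N = 112; target position k = 10/100 · 112 = 11.2.
Cumulative frequencies: 25, 54, 63, 81, 83, 112.
Observation 11.2 falls in the class 140 – <160.
L = 140, CF = 0, f = 25, h = 20.
P10 = 140 + ((11.2 − 0)/25)·20 = 140 + 8.96 = 148.96.

148.96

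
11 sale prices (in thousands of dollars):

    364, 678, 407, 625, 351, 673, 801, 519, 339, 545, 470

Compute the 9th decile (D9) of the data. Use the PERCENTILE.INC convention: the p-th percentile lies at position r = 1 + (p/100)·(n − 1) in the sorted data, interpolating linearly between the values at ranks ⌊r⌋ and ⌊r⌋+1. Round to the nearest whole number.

678

Sorted: 339, 351, 364, 407, 470, 519, 545, 625, 673, 678, 801.
n = 11.
r = 1 + (90/100)·(11 − 1) = 1 + 9 = 10.
r is an integer, so P90 is the value at rank 10: 678.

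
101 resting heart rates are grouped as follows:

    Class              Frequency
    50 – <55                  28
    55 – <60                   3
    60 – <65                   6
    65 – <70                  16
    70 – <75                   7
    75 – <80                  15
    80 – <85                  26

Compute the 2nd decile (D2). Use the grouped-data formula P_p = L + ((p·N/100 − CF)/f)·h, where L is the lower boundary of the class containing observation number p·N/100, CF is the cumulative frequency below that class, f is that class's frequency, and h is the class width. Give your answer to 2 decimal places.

N = 101; target position k = 20/100 · 101 = 20.2.
Cumulative frequencies: 28, 31, 37, 53, 60, 75, 101.
Observation 20.2 falls in the class 50 – <55.
L = 50, CF = 0, f = 28, h = 5.
P20 = 50 + ((20.2 − 0)/28)·5 = 50 + 3.60714 = 53.6071.

53.61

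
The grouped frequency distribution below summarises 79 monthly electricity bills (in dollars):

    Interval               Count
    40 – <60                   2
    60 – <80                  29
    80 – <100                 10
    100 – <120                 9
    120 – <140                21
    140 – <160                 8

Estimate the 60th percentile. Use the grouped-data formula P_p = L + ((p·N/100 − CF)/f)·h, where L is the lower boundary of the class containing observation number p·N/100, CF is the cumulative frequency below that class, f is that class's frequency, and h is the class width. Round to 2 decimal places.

N = 79; target position k = 60/100 · 79 = 47.4.
Cumulative frequencies: 2, 31, 41, 50, 71, 79.
Observation 47.4 falls in the class 100 – <120.
L = 100, CF = 41, f = 9, h = 20.
P60 = 100 + ((47.4 − 41)/9)·20 = 100 + 14.2222 = 114.222.

114.22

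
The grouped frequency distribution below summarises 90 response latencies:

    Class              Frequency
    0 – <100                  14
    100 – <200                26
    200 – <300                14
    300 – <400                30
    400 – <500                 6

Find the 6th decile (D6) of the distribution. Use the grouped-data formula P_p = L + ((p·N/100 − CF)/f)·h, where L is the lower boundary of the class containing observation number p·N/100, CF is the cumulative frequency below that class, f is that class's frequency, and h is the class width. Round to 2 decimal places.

N = 90; target position k = 60/100 · 90 = 54.
Cumulative frequencies: 14, 40, 54, 84, 90.
Observation 54 falls in the class 200 – <300.
L = 200, CF = 40, f = 14, h = 100.
P60 = 200 + ((54 − 40)/14)·100 = 200 + 100 = 300.

300.00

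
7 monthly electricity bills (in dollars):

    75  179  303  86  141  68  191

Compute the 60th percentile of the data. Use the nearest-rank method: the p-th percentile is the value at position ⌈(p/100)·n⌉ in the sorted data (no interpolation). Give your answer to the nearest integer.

179

Sorted: 68, 75, 86, 141, 179, 191, 303.
n = 7.
Position = ⌈60/100 · 7⌉ = ⌈4.2⌉ = 5.
The value at rank 5 is 179.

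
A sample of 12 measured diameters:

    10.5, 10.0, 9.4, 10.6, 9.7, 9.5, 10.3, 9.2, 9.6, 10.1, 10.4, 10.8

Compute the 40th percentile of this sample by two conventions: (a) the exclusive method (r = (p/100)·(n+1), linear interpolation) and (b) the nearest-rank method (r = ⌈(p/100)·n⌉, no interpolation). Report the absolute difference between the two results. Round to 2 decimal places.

0.06

Sorted: 9.2, 9.4, 9.5, 9.6, 9.7, 10.0, 10.1, 10.3, 10.4, 10.5, 10.6, 10.8.
n = 12.
(a) r = 5.2; between ranks 5 (9.7) and 6 (10.0): 9.76.
(b) the nearest-rank method: rank 5 → 9.7.
|9.76 − 9.7| = 0.06.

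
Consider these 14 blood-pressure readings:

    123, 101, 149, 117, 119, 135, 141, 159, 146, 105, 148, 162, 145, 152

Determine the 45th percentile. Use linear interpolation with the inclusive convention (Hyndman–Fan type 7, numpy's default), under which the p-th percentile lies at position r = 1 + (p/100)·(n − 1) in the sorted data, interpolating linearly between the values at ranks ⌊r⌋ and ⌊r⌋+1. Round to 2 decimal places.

Sorted: 101, 105, 117, 119, 123, 135, 141, 145, 146, 148, 149, 152, 159, 162.
n = 14.
r = 1 + (45/100)·(14 − 1) = 1 + 5.85 = 6.85.
Rank 6 is 135 and rank 7 is 141.
Interpolate: 135 + 0.85·(141 − 135) = 135 + 0.85·6 = 140.1.

140.10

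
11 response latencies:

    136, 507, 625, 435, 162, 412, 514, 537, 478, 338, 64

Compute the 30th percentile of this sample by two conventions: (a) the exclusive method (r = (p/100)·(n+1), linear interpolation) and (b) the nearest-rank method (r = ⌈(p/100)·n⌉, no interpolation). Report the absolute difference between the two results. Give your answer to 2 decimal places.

70.40

Sorted: 64, 136, 162, 338, 412, 435, 478, 507, 514, 537, 625.
n = 11.
(a) r = 3.6; between ranks 3 (162) and 4 (338): 267.6.
(b) the nearest-rank method: rank 4 → 338.
|267.6 − 338| = 70.4.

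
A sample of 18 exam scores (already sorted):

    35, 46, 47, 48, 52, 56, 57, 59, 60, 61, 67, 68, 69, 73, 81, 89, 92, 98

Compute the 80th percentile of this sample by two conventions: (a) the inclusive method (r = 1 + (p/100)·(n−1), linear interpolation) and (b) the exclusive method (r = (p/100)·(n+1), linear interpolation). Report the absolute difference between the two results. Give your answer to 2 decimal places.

n = 18.
(a) r = 14.6; between ranks 14 (73) and 15 (81): 77.8.
(b) r = 15.2; between ranks 15 (81) and 16 (89): 82.6.
|77.8 − 82.6| = 4.8.

4.80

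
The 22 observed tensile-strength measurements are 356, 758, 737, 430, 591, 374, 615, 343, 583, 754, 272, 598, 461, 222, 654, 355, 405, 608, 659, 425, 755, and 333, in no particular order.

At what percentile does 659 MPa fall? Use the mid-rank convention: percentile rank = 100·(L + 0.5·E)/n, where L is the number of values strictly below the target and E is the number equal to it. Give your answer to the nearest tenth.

Sorted: 222, 272, 333, 343, 355, 356, 374, 405, 425, 430, 461, 583, 591, 598, 608, 615, 654, 659, 737, 754, 755, 758.
Count below 659: L = 17; count equal: E = 1; n = 22.
Percentile rank = 100·(17 + 0.5·1)/22 = 100·17.5/22 = 79.55.

79.5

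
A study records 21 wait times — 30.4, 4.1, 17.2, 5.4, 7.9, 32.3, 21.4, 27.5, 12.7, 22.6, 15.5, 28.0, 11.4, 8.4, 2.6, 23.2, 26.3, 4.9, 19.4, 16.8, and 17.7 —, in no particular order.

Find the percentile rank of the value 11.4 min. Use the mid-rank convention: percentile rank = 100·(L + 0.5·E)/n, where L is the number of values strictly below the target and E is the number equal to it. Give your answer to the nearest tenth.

31.0

Sorted: 2.6, 4.1, 4.9, 5.4, 7.9, 8.4, 11.4, 12.7, 15.5, 16.8, 17.2, 17.7, 19.4, 21.4, 22.6, 23.2, 26.3, 27.5, 28.0, 30.4, 32.3.
Count below 11.4: L = 6; count equal: E = 1; n = 21.
Percentile rank = 100·(6 + 0.5·1)/21 = 100·6.5/21 = 30.95.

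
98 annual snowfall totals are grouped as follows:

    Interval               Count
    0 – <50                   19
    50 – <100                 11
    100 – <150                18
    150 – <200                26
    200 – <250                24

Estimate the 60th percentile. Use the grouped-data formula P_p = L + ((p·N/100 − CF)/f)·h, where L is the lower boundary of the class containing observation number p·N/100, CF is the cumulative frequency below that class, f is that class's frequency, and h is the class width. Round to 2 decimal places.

N = 98; target position k = 60/100 · 98 = 58.8.
Cumulative frequencies: 19, 30, 48, 74, 98.
Observation 58.8 falls in the class 150 – <200.
L = 150, CF = 48, f = 26, h = 50.
P60 = 150 + ((58.8 − 48)/26)·50 = 150 + 20.7692 = 170.769.

170.77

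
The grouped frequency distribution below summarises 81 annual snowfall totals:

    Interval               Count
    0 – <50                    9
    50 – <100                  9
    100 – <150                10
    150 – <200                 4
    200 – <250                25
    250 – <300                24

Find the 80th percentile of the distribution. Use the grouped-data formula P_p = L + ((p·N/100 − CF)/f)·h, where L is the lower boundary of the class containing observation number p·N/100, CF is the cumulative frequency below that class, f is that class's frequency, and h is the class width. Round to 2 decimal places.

N = 81; target position k = 80/100 · 81 = 64.8.
Cumulative frequencies: 9, 18, 28, 32, 57, 81.
Observation 64.8 falls in the class 250 – <300.
L = 250, CF = 57, f = 24, h = 50.
P80 = 250 + ((64.8 − 57)/24)·50 = 250 + 16.25 = 266.25.

266.25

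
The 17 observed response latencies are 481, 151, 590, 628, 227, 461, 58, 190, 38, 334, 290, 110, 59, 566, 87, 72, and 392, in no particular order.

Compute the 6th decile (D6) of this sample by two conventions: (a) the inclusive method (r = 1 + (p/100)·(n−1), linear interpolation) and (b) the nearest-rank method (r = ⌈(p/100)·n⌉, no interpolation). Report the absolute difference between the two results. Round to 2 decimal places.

Sorted: 38, 58, 59, 72, 87, 110, 151, 190, 227, 290, 334, 392, 461, 481, 566, 590, 628.
n = 17.
(a) r = 10.6; between ranks 10 (290) and 11 (334): 316.4.
(b) the nearest-rank method: rank 11 → 334.
|316.4 − 334| = 17.6.

17.60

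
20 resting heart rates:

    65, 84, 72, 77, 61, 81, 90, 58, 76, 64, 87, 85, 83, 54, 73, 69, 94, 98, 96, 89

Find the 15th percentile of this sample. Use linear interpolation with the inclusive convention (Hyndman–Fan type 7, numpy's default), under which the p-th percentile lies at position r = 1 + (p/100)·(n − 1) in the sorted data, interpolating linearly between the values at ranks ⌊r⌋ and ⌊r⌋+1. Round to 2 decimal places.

Sorted: 54, 58, 61, 64, 65, 69, 72, 73, 76, 77, 81, 83, 84, 85, 87, 89, 90, 94, 96, 98.
n = 20.
r = 1 + (15/100)·(20 − 1) = 1 + 2.85 = 3.85.
Rank 3 is 61 and rank 4 is 64.
Interpolate: 61 + 0.85·(64 − 61) = 61 + 0.85·3 = 63.55.

63.55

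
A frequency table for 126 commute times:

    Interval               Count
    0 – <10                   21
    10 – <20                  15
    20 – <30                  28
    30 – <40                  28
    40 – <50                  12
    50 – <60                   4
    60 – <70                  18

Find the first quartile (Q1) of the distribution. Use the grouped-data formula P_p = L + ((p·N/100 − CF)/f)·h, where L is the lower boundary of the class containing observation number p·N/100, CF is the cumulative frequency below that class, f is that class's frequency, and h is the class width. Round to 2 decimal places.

N = 126; target position k = 25/100 · 126 = 31.5.
Cumulative frequencies: 21, 36, 64, 92, 104, 108, 126.
Observation 31.5 falls in the class 10 – <20.
L = 10, CF = 21, f = 15, h = 10.
P25 = 10 + ((31.5 − 21)/15)·10 = 10 + 7 = 17.

17.00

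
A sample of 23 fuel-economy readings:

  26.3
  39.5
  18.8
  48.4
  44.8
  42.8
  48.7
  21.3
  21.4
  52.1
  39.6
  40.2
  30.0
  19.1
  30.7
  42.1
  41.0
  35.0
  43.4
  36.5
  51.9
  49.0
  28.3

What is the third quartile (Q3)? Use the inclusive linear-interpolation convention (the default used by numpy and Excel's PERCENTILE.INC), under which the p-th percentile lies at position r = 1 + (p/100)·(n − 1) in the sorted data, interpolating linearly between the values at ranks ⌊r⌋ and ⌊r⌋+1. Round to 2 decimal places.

Sorted: 18.8, 19.1, 21.3, 21.4, 26.3, 28.3, 30.0, 30.7, 35.0, 36.5, 39.5, 39.6, 40.2, 41.0, 42.1, 42.8, 43.4, 44.8, 48.4, 48.7, 49.0, 51.9, 52.1.
n = 23.
r = 1 + (75/100)·(23 − 1) = 1 + 16.5 = 17.5.
Rank 17 is 43.4 and rank 18 is 44.8.
Interpolate: 43.4 + 0.5·(44.8 − 43.4) = 43.4 + 0.5·1.4 = 44.1.

44.10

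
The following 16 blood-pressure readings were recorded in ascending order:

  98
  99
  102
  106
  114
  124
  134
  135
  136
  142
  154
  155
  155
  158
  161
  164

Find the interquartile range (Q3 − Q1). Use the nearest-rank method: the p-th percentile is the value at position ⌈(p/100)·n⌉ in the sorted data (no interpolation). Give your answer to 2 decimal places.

49.00

n = 16.
P25: rank ⌈25/100·16⌉ = 4 → 106.
P75: rank ⌈75/100·16⌉ = 12 → 155.
Difference: 155 − 106 = 49.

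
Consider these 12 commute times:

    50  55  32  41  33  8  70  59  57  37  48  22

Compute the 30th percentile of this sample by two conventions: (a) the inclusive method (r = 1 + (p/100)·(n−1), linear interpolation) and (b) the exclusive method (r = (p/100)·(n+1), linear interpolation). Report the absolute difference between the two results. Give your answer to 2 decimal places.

Sorted: 8, 22, 32, 33, 37, 41, 48, 50, 55, 57, 59, 70.
n = 12.
(a) r = 4.3; between ranks 4 (33) and 5 (37): 34.2.
(b) r = 3.9; between ranks 3 (32) and 4 (33): 32.9.
|34.2 − 32.9| = 1.3.

1.30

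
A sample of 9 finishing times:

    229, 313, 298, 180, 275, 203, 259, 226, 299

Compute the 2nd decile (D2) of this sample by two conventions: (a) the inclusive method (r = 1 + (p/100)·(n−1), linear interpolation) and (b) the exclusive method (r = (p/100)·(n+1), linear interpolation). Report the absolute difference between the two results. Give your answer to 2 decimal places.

13.80

Sorted: 180, 203, 226, 229, 259, 275, 298, 299, 313.
n = 9.
(a) r = 2.6; between ranks 2 (203) and 3 (226): 216.8.
(b) r = 2 → value at rank 2 = 203.
|216.8 − 203| = 13.8.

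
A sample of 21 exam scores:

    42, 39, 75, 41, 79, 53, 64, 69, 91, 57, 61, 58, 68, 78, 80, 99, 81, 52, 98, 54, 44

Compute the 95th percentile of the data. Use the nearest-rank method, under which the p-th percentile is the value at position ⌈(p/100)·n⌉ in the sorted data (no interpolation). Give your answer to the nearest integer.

Sorted: 39, 41, 42, 44, 52, 53, 54, 57, 58, 61, 64, 68, 69, 75, 78, 79, 80, 81, 91, 98, 99.
n = 21.
Position = ⌈95/100 · 21⌉ = ⌈19.95⌉ = 20.
The value at rank 20 is 98.

98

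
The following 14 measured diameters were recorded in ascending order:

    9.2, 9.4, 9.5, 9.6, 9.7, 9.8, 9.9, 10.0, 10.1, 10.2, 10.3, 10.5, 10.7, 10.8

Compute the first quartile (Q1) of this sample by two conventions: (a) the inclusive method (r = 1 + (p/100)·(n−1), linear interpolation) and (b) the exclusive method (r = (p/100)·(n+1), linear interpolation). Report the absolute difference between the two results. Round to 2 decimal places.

n = 14.
(a) r = 4.25; between ranks 4 (9.6) and 5 (9.7): 9.625.
(b) r = 3.75; between ranks 3 (9.5) and 4 (9.6): 9.575.
|9.625 − 9.575| = 0.05.

0.05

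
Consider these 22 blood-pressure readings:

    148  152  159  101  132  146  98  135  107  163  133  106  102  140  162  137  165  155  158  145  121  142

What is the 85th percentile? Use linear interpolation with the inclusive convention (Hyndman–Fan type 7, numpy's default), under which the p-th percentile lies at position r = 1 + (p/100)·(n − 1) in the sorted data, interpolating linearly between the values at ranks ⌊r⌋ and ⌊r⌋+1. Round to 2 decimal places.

158.85

Sorted: 98, 101, 102, 106, 107, 121, 132, 133, 135, 137, 140, 142, 145, 146, 148, 152, 155, 158, 159, 162, 163, 165.
n = 22.
r = 1 + (85/100)·(22 − 1) = 1 + 17.85 = 18.85.
Rank 18 is 158 and rank 19 is 159.
Interpolate: 158 + 0.85·(159 − 158) = 158 + 0.85·1 = 158.85.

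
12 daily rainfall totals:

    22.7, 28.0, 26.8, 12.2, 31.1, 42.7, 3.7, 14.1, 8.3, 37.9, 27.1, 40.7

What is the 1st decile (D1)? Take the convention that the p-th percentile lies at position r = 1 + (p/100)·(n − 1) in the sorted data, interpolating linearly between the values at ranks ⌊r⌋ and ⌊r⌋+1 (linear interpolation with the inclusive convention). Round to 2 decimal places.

Sorted: 3.7, 8.3, 12.2, 14.1, 22.7, 26.8, 27.1, 28.0, 31.1, 37.9, 40.7, 42.7.
n = 12.
r = 1 + (10/100)·(12 − 1) = 1 + 1.1 = 2.1.
Rank 2 is 8.3 and rank 3 is 12.2.
Interpolate: 8.3 + 0.1·(12.2 − 8.3) = 8.3 + 0.1·3.9 = 8.69.

8.69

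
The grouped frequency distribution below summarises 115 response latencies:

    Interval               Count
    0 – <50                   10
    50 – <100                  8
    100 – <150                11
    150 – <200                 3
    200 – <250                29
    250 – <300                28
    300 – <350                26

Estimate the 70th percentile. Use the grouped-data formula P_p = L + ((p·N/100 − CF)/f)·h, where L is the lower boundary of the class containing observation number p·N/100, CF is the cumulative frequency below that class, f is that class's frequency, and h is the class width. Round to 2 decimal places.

284.82

N = 115; target position k = 70/100 · 115 = 80.5.
Cumulative frequencies: 10, 18, 29, 32, 61, 89, 115.
Observation 80.5 falls in the class 250 – <300.
L = 250, CF = 61, f = 28, h = 50.
P70 = 250 + ((80.5 − 61)/28)·50 = 250 + 34.8214 = 284.821.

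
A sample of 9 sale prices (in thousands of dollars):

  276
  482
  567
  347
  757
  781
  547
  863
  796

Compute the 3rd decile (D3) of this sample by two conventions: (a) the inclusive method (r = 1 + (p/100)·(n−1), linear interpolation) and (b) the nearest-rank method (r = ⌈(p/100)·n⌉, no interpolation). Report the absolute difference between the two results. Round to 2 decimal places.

26.00

Sorted: 276, 347, 482, 547, 567, 757, 781, 796, 863.
n = 9.
(a) r = 3.4; between ranks 3 (482) and 4 (547): 508.
(b) the nearest-rank method: rank 3 → 482.
|508 − 482| = 26.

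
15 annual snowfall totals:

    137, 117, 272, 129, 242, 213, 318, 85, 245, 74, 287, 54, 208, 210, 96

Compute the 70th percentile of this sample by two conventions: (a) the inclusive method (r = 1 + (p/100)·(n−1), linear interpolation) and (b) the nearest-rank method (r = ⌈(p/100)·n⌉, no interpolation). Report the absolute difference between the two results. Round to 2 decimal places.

5.80

Sorted: 54, 74, 85, 96, 117, 129, 137, 208, 210, 213, 242, 245, 272, 287, 318.
n = 15.
(a) r = 10.8; between ranks 10 (213) and 11 (242): 236.2.
(b) the nearest-rank method: rank 11 → 242.
|236.2 − 242| = 5.8.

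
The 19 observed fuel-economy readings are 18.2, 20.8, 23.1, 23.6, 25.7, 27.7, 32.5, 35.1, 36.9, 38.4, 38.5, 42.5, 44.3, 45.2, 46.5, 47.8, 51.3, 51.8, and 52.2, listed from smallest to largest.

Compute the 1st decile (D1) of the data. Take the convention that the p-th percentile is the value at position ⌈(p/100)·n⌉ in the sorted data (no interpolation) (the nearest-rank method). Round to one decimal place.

n = 19.
Position = ⌈10/100 · 19⌉ = ⌈1.9⌉ = 2.
The value at rank 2 is 20.8.

20.8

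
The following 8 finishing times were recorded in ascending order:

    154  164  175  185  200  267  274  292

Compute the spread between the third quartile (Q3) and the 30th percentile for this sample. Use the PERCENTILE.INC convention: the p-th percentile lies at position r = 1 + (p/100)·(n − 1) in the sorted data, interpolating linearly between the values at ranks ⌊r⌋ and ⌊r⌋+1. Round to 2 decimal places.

92.75

n = 8.
P30: r = 3.1; ranks 3–4 are 175, 185; interpolating gives 176.
P75: r = 6.25; ranks 6–7 are 267, 274; interpolating gives 268.75.
Difference: 268.75 − 176 = 92.75.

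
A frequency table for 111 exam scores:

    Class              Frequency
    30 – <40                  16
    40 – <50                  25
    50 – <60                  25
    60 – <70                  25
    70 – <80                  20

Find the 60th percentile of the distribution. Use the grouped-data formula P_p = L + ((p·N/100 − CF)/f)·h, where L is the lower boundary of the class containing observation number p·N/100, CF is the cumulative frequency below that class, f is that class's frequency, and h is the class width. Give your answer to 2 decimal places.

60.24

N = 111; target position k = 60/100 · 111 = 66.6.
Cumulative frequencies: 16, 41, 66, 91, 111.
Observation 66.6 falls in the class 60 – <70.
L = 60, CF = 66, f = 25, h = 10.
P60 = 60 + ((66.6 − 66)/25)·10 = 60 + 0.24 = 60.24.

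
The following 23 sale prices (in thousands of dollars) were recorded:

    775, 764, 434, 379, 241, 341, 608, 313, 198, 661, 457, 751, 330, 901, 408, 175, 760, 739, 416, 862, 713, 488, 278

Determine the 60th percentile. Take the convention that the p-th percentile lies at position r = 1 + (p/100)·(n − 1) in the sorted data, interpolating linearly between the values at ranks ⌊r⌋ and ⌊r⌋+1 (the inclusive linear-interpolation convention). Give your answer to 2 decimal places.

Sorted: 175, 198, 241, 278, 313, 330, 341, 379, 408, 416, 434, 457, 488, 608, 661, 713, 739, 751, 760, 764, 775, 862, 901.
n = 23.
r = 1 + (60/100)·(23 − 1) = 1 + 13.2 = 14.2.
Rank 14 is 608 and rank 15 is 661.
Interpolate: 608 + 0.2·(661 − 608) = 608 + 0.2·53 = 618.6.

618.60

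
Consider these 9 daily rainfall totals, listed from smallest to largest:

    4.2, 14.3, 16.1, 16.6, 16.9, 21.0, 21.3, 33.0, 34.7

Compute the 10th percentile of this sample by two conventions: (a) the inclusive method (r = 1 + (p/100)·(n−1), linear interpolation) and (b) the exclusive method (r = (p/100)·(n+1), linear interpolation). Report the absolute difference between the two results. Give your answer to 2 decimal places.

8.08

n = 9.
(a) r = 1.8; between ranks 1 (4.2) and 2 (14.3): 12.28.
(b) r = 1 → value at rank 1 = 4.2.
|12.28 − 4.2| = 8.08.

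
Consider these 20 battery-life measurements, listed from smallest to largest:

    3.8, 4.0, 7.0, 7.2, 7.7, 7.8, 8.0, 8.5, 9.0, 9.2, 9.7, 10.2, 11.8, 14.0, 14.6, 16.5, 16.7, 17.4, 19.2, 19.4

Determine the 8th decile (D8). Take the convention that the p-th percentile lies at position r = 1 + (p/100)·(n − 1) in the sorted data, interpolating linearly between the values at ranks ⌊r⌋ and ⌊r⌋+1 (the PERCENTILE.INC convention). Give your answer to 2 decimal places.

16.54

n = 20.
r = 1 + (80/100)·(20 − 1) = 1 + 15.2 = 16.2.
Rank 16 is 16.5 and rank 17 is 16.7.
Interpolate: 16.5 + 0.2·(16.7 − 16.5) = 16.5 + 0.2·0.2 = 16.54.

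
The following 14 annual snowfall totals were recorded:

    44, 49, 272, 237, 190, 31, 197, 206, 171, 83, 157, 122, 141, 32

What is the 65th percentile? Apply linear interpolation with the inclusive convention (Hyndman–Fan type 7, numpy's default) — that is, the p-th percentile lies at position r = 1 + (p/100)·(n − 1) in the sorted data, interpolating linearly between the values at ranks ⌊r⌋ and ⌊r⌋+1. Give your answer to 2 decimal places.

179.55

Sorted: 31, 32, 44, 49, 83, 122, 141, 157, 171, 190, 197, 206, 237, 272.
n = 14.
r = 1 + (65/100)·(14 − 1) = 1 + 8.45 = 9.45.
Rank 9 is 171 and rank 10 is 190.
Interpolate: 171 + 0.45·(190 − 171) = 171 + 0.45·19 = 179.55.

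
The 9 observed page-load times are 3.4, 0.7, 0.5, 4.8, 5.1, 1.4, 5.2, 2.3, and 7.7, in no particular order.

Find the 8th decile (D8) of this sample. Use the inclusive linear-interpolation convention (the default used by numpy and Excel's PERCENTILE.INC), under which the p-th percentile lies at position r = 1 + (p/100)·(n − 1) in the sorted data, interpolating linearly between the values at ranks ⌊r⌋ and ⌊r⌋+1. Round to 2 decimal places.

5.14

Sorted: 0.5, 0.7, 1.4, 2.3, 3.4, 4.8, 5.1, 5.2, 7.7.
n = 9.
r = 1 + (80/100)·(9 − 1) = 1 + 6.4 = 7.4.
Rank 7 is 5.1 and rank 8 is 5.2.
Interpolate: 5.1 + 0.4·(5.2 − 5.1) = 5.1 + 0.4·0.1 = 5.14.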